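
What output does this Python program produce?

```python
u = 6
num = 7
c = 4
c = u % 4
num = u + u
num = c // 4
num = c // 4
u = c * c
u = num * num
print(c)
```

2

c = 6%4 = 2
num = 6+6 = 12
num = 2//4 = 0
num = 2//4 = 0
u = 2*2 = 4
u = 0*0 = 0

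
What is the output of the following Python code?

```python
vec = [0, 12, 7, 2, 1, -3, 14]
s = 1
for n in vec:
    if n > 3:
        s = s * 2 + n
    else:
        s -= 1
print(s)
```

n=0: not >3, s = 1-1 = 0
n=12: >3, s = 0*2+12 = 12
n=7: >3, s = 12*2+7 = 31
n=2: not >3, s = 31-1 = 30
n=1: not >3, s = 30-1 = 29
n=-3: not >3, s = 29-1 = 28
n=14: >3, s = 28*2+14 = 70

70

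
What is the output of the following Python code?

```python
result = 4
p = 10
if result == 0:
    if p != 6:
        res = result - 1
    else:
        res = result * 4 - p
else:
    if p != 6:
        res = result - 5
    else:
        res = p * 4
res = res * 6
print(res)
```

-6

result=4, p=10
result == 0 is False; p != 6 is True
→ res = result - 5 = -1
res = (-1)*6 = -6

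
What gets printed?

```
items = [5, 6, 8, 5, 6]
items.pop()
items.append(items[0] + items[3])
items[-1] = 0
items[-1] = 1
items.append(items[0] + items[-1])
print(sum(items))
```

31

pop() removes 6 → [5, 6, 8, 5]
append items[0]+items[3] = 5+5 = 10 → [5, 6, 8, 5, 10]
items[-1] = 0 → [5, 6, 8, 5, 0]
items[-1] = 1 → [5, 6, 8, 5, 1]
append items[0]+items[-1] = 5+1 = 6 → [5, 6, 8, 5, 1, 6]
sum = 31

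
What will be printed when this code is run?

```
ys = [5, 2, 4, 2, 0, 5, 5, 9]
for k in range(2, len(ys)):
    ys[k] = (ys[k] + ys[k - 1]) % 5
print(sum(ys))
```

k=2: ys[2] = (4+2)%5 = 1 → [5, 2, 1, 2, 0, 5, 5, 9]
k=3: ys[3] = (2+1)%5 = 3 → [5, 2, 1, 3, 0, 5, 5, 9]
k=4: ys[4] = (0+3)%5 = 3 → [5, 2, 1, 3, 3, 5, 5, 9]
k=5: ys[5] = (5+3)%5 = 3 → [5, 2, 1, 3, 3, 3, 5, 9]
k=6: ys[6] = (5+3)%5 = 3 → [5, 2, 1, 3, 3, 3, 3, 9]
k=7: ys[7] = (9+3)%5 = 2 → [5, 2, 1, 3, 3, 3, 3, 2]
sum = 22

22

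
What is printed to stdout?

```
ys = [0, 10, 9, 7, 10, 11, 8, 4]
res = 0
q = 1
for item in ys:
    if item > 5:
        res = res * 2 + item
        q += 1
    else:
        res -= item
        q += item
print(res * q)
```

6446

item=0: not >5, res = 0-0 = 0; q=1
item=10: >5, res = 0*2+10 = 10; q=2
item=9: >5, res = 10*2+9 = 29; q=3
item=7: >5, res = 29*2+7 = 65; q=4
item=10: >5, res = 65*2+10 = 140; q=5
item=11: >5, res = 140*2+11 = 291; q=6
item=8: >5, res = 291*2+8 = 590; q=7
item=4: not >5, res = 590-4 = 586; q=11
res*q = 586*11 = 6446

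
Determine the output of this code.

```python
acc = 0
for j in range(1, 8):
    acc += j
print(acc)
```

28

j=1: acc = 0+1 = 1
j=2: acc = 1+2 = 3
j=3: acc = 3+3 = 6
j=4: acc = 6+4 = 10
j=5: acc = 10+5 = 15
j=6: acc = 15+6 = 21
j=7: acc = 21+7 = 28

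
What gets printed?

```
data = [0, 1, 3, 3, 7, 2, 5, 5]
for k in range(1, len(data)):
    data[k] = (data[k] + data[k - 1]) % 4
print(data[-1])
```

k=1: data[1] = (1+0)%4 = 1 → [0, 1, 3, 3, 7, 2, 5, 5]
k=2: data[2] = (3+1)%4 = 0 → [0, 1, 0, 3, 7, 2, 5, 5]
k=3: data[3] = (3+0)%4 = 3 → [0, 1, 0, 3, 7, 2, 5, 5]
k=4: data[4] = (7+3)%4 = 2 → [0, 1, 0, 3, 2, 2, 5, 5]
k=5: data[5] = (2+2)%4 = 0 → [0, 1, 0, 3, 2, 0, 5, 5]
k=6: data[6] = (5+0)%4 = 1 → [0, 1, 0, 3, 2, 0, 1, 5]
k=7: data[7] = (5+1)%4 = 2 → [0, 1, 0, 3, 2, 0, 1, 2]

2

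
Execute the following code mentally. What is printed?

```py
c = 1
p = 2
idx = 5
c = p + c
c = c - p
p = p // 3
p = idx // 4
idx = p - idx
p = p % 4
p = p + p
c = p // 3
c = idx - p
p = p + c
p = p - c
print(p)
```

2

c = 2+1 = 3
c = 3-2 = 1
p = 2//3 = 0
p = 5//4 = 1
idx = 1-5 = -4
p = 1%4 = 1
p = 1+1 = 2
c = 2//3 = 0
c = (-4)-2 = -6
p = 2+(-6) = -4
p = (-4)-(-6) = 2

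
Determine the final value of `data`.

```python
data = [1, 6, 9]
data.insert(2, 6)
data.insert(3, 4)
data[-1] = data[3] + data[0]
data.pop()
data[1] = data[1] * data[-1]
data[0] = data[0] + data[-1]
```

insert 6 at 2 → [1, 6, 6, 9]
insert 4 at 3 → [1, 6, 6, 4, 9]
data[-1] = data[3]+data[0] = 4+1 = 5 → [1, 6, 6, 4, 5]
pop() removes 5 → [1, 6, 6, 4]
data[1] = data[1]*data[-1] = 6*4 = 24 → [1, 24, 6, 4]
data[0] = data[0]+data[-1] = 1+4 = 5 → [5, 24, 6, 4]

[5, 24, 6, 4]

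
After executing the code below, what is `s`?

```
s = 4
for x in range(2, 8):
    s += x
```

x=2: s = 4+2 = 6
x=3: s = 6+3 = 9
x=4: s = 9+4 = 13
x=5: s = 13+5 = 18
x=6: s = 18+6 = 24
x=7: s = 24+7 = 31

31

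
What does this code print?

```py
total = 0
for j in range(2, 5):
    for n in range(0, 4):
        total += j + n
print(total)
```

j=2,n=0: total = 0+2 = 2
j=2,n=1: total = 2+3 = 5
j=2,n=2: total = 5+4 = 9
j=2,n=3: total = 9+5 = 14
j=3,n=0: total = 14+3 = 17
j=3,n=1: total = 17+4 = 21
j=3,n=2: total = 21+5 = 26
j=3,n=3: total = 26+6 = 32
j=4,n=0: total = 32+4 = 36
j=4,n=1: total = 36+5 = 41
j=4,n=2: total = 41+6 = 47
j=4,n=3: total = 47+7 = 54

54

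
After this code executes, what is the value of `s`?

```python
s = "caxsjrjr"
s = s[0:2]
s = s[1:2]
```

'a'

slice [0:2] → 'ca'
slice [1:2] → 'a'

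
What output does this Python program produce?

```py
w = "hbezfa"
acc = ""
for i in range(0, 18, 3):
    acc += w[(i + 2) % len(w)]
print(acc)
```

eaeaea

i=0: add w[2]='e' → 'e'
i=3: add w[5]='a' → 'ea'
i=6: add w[2]='e' → 'eae'
i=9: add w[5]='a' → 'eaea'
i=12: add w[2]='e' → 'eaeae'
i=15: add w[5]='a' → 'eaeaea'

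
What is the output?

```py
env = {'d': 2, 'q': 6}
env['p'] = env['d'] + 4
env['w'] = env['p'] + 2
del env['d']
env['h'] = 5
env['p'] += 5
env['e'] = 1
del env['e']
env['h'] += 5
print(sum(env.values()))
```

env['p'] = env['d']+4 = 6 → {'d': 2, 'q': 6, 'p': 6}
env['w'] = env['p']+2 = 8 → {'d': 2, 'q': 6, 'p': 6, 'w': 8}
del 'd' → {'q': 6, 'p': 6, 'w': 8}
env['h'] = 5 → {'q': 6, 'p': 6, 'w': 8, 'h': 5}
env['p'] = 6+5 = 11 → {'q': 6, 'p': 11, 'w': 8, 'h': 5}
env['e'] = 1 → {'q': 6, 'p': 11, 'w': 8, 'h': 5, 'e': 1}
del 'e' → {'q': 6, 'p': 11, 'w': 8, 'h': 5}
env['h'] = 5+5 = 10 → {'q': 6, 'p': 11, 'w': 8, 'h': 10}
sum of values = 35

35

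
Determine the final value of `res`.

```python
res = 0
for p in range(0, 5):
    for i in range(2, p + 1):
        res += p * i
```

55

p=2,i=2: res = 0+4 = 4
p=3,i=2: res = 4+6 = 10
p=3,i=3: res = 10+9 = 19
p=4,i=2: res = 19+8 = 27
p=4,i=3: res = 27+12 = 39
p=4,i=4: res = 39+16 = 55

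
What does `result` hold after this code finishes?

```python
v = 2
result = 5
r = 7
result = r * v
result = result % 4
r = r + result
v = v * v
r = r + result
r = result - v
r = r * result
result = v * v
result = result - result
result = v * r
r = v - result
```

-16

result = 7*2 = 14
result = 14%4 = 2
r = 7+2 = 9
v = 2*2 = 4
r = 9+2 = 11
r = 2-4 = -2
r = (-2)*2 = -4
result = 4*4 = 16
result = 16-16 = 0
result = 4*(-4) = -16
r = 4-(-16) = 20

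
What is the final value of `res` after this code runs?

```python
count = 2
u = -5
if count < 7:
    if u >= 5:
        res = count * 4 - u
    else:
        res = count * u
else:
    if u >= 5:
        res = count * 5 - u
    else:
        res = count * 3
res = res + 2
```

-8

count=2, u=-5
count < 7 is True; u >= 5 is False
→ res = count * u = -10
res = (-10)+2 = -8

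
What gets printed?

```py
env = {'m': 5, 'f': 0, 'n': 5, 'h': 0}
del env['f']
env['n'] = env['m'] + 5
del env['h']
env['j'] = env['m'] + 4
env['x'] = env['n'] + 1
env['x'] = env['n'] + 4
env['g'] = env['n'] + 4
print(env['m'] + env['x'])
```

19

del 'f' → {'m': 5, 'n': 5, 'h': 0}
env['n'] = env['m']+5 = 10 → {'m': 5, 'n': 10, 'h': 0}
del 'h' → {'m': 5, 'n': 10}
env['j'] = env['m']+4 = 9 → {'m': 5, 'n': 10, 'j': 9}
env['x'] = env['n']+1 = 11 → {'m': 5, 'n': 10, 'j': 9, 'x': 11}
env['x'] = env['n']+4 = 14 → {'m': 5, 'n': 10, 'j': 9, 'x': 14}
env['g'] = env['n']+4 = 14 → {'m': 5, 'n': 10, 'j': 9, 'x': 14, 'g': 14}
env['m']+env['x'] = 5+14 = 19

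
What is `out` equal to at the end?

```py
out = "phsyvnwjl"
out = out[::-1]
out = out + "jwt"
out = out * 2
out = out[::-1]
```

'twjphsyvnwjltwjphsyvnwjl'

reverse → 'ljwnvyshp'
+ 'jwt' → 'ljwnvyshpjwt'
repeat ×2 → 'ljwnvyshpjwtljwnvyshpjwt'
reverse → 'twjphsyvnwjltwjphsyvnwjl'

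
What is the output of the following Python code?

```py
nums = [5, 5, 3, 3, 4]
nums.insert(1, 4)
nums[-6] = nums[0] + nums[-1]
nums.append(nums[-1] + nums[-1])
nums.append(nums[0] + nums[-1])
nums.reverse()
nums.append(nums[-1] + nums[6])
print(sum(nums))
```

66

insert 4 at 1 → [5, 4, 5, 3, 3, 4]
nums[-6] = nums[0]+nums[-1] = 5+4 = 9 → [9, 4, 5, 3, 3, 4]
append nums[-1]+nums[-1] = 4+4 = 8 → [9, 4, 5, 3, 3, 4, 8]
append nums[0]+nums[-1] = 9+8 = 17 → [9, 4, 5, 3, 3, 4, 8, 17]
reverse → [17, 8, 4, 3, 3, 5, 4, 9]
append nums[-1]+nums[6] = 9+4 = 13 → [17, 8, 4, 3, 3, 5, 4, 9, 13]
sum = 66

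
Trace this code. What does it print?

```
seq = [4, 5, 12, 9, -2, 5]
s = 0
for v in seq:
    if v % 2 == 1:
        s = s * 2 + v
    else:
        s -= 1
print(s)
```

29

v=4: not odd, s = 0-1 = -1
v=5: odd, s = (-1)*2+5 = 3
v=12: not odd, s = 3-1 = 2
v=9: odd, s = 2*2+9 = 13
v=-2: not odd, s = 13-1 = 12
v=5: odd, s = 12*2+5 = 29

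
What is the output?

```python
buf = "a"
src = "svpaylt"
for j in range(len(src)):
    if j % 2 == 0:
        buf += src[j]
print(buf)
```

aspyt

j=0: add 's' → 'as'
j=1: skip
j=2: add 'p' → 'asp'
j=3: skip
j=4: add 'y' → 'aspy'
j=5: skip
j=6: add 't' → 'aspyt'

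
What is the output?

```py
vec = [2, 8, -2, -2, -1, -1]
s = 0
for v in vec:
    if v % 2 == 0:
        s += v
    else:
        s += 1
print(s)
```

v=2: even, s = 0+2 = 2
v=8: even, s = 2+8 = 10
v=-2: even, s = 10+(-2) = 8
v=-2: even, s = 8+(-2) = 6
v=-1: not even, s = 6+1 = 7
v=-1: not even, s = 7+1 = 8

8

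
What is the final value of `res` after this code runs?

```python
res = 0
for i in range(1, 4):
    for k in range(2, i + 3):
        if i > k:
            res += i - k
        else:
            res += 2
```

i=1,k=2: not 1>2, res = 0+2 = 2
i=1,k=3: not 1>3, res = 2+2 = 4
i=2,k=2: not 2>2, res = 4+2 = 6
i=2,k=3: not 2>3, res = 6+2 = 8
i=2,k=4: not 2>4, res = 8+2 = 10
i=3,k=2: 3>2, res = 10+1 = 11
i=3,k=3: not 3>3, res = 11+2 = 13
i=3,k=4: not 3>4, res = 13+2 = 15
i=3,k=5: not 3>5, res = 15+2 = 17

17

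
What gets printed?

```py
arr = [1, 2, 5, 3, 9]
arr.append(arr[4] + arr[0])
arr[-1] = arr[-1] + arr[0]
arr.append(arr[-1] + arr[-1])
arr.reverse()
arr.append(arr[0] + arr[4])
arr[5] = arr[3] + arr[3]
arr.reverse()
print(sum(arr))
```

append arr[4]+arr[0] = 9+1 = 10 → [1, 2, 5, 3, 9, 10]
arr[-1] = arr[-1]+arr[0] = 10+1 = 11 → [1, 2, 5, 3, 9, 11]
append arr[-1]+arr[-1] = 11+11 = 22 → [1, 2, 5, 3, 9, 11, 22]
reverse → [22, 11, 9, 3, 5, 2, 1]
append arr[0]+arr[4] = 22+5 = 27 → [22, 11, 9, 3, 5, 2, 1, 27]
arr[5] = arr[3]+arr[3] = 3+3 = 6 → [22, 11, 9, 3, 5, 6, 1, 27]
reverse → [27, 1, 6, 5, 3, 9, 11, 22]
sum = 84

84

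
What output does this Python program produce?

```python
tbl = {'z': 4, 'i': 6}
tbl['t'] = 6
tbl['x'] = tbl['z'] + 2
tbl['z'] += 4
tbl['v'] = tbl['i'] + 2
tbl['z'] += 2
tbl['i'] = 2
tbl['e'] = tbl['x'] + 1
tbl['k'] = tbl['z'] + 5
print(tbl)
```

{'z': 10, 'i': 2, 't': 6, 'x': 6, 'v': 8, 'e': 7, 'k': 15}

tbl['t'] = 6 → {'z': 4, 'i': 6, 't': 6}
tbl['x'] = tbl['z']+2 = 6 → {'z': 4, 'i': 6, 't': 6, 'x': 6}
tbl['z'] = 4+4 = 8 → {'z': 8, 'i': 6, 't': 6, 'x': 6}
tbl['v'] = tbl['i']+2 = 8 → {'z': 8, 'i': 6, 't': 6, 'x': 6, 'v': 8}
tbl['z'] = 8+2 = 10 → {'z': 10, 'i': 6, 't': 6, 'x': 6, 'v': 8}
tbl['i'] = 2 → {'z': 10, 'i': 2, 't': 6, 'x': 6, 'v': 8}
tbl['e'] = tbl['x']+1 = 7 → {'z': 10, 'i': 2, 't': 6, 'x': 6, 'v': 8, 'e': 7}
tbl['k'] = tbl['z']+5 = 15 → {'z': 10, 'i': 2, 't': 6, 'x': 6, 'v': 8, 'e': 7, 'k': 15}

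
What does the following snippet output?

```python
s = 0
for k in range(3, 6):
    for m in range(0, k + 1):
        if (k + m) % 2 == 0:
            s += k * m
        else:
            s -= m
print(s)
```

69

k=3,m=0: odd sum, s = 0-0 = 0
k=3,m=1: even sum, s = 0+3 = 3
k=3,m=2: odd sum, s = 3-2 = 1
k=3,m=3: even sum, s = 1+9 = 10
k=4,m=0: even sum, s = 10+0 = 10
k=4,m=1: odd sum, s = 10-1 = 9
k=4,m=2: even sum, s = 9+8 = 17
k=4,m=3: odd sum, s = 17-3 = 14
k=4,m=4: even sum, s = 14+16 = 30
k=5,m=0: odd sum, s = 30-0 = 30
k=5,m=1: even sum, s = 30+5 = 35
k=5,m=2: odd sum, s = 35-2 = 33
k=5,m=3: even sum, s = 33+15 = 48
k=5,m=4: odd sum, s = 48-4 = 44
k=5,m=5: even sum, s = 44+25 = 69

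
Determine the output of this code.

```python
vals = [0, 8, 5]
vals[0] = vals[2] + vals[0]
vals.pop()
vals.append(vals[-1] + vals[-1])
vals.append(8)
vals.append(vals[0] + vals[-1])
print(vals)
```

[5, 8, 16, 8, 13]

vals[0] = vals[2]+vals[0] = 5+0 = 5 → [5, 8, 5]
pop() removes 5 → [5, 8]
append vals[-1]+vals[-1] = 8+8 = 16 → [5, 8, 16]
append 8 → [5, 8, 16, 8]
append vals[0]+vals[-1] = 5+8 = 13 → [5, 8, 16, 8, 13]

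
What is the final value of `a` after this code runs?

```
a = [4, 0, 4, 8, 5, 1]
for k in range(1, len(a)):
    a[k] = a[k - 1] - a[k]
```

k=1: a[1] = 4-0 = 4 → [4, 4, 4, 8, 5, 1]
k=2: a[2] = 4-4 = 0 → [4, 4, 0, 8, 5, 1]
k=3: a[3] = 0-8 = -8 → [4, 4, 0, -8, 5, 1]
k=4: a[4] = (-8)-5 = -13 → [4, 4, 0, -8, -13, 1]
k=5: a[5] = (-13)-1 = -14 → [4, 4, 0, -8, -13, -14]

[4, 4, 0, -8, -13, -14]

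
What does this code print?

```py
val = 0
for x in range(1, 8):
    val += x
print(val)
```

x=1: val = 0+1 = 1
x=2: val = 1+2 = 3
x=3: val = 3+3 = 6
x=4: val = 6+4 = 10
x=5: val = 10+5 = 15
x=6: val = 15+6 = 21
x=7: val = 21+7 = 28

28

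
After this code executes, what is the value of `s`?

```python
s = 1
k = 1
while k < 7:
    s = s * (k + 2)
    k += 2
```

105

k=1: s = 1*3 = 3
k=3: s = 3*5 = 15
k=5: s = 15*7 = 105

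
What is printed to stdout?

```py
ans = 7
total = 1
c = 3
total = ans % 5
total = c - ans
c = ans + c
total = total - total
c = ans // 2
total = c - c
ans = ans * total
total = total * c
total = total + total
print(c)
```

total = 7%5 = 2
total = 3-7 = -4
c = 7+3 = 10
total = (-4)-(-4) = 0
c = 7//2 = 3
total = 3-3 = 0
ans = 7*0 = 0
total = 0*3 = 0
total = 0+0 = 0

3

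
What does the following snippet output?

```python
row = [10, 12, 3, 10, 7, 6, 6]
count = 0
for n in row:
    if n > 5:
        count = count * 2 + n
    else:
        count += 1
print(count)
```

654

n=10: >5, count = 0*2+10 = 10
n=12: >5, count = 10*2+12 = 32
n=3: not >5, count = 32+1 = 33
n=10: >5, count = 33*2+10 = 76
n=7: >5, count = 76*2+7 = 159
n=6: >5, count = 159*2+6 = 324
n=6: >5, count = 324*2+6 = 654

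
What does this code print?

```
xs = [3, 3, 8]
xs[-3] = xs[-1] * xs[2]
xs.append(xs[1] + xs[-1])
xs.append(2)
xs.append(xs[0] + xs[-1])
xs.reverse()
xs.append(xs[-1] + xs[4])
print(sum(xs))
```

xs[-3] = xs[-1]*xs[2] = 8*8 = 64 → [64, 3, 8]
append xs[1]+xs[-1] = 3+8 = 11 → [64, 3, 8, 11]
append 2 → [64, 3, 8, 11, 2]
append xs[0]+xs[-1] = 64+2 = 66 → [64, 3, 8, 11, 2, 66]
reverse → [66, 2, 11, 8, 3, 64]
append xs[-1]+xs[4] = 64+3 = 67 → [66, 2, 11, 8, 3, 64, 67]
sum = 221

221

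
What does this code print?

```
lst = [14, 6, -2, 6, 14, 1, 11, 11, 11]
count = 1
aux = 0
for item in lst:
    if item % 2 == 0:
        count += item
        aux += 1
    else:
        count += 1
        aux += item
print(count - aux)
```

item=14: even, count = 1+14 = 15; aux=1
item=6: even, count = 15+6 = 21; aux=2
item=-2: even, count = 21+(-2) = 19; aux=3
item=6: even, count = 19+6 = 25; aux=4
item=14: even, count = 25+14 = 39; aux=5
item=1: not even, count = 39+1 = 40; aux=6
item=11: not even, count = 40+1 = 41; aux=17
item=11: not even, count = 41+1 = 42; aux=28
item=11: not even, count = 42+1 = 43; aux=39
count-aux = 43-39 = 4

4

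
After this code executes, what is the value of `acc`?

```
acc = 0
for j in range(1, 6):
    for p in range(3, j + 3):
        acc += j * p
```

250

j=1,p=3: acc = 0+3 = 3
j=2,p=3: acc = 3+6 = 9
j=2,p=4: acc = 9+8 = 17
j=3,p=3: acc = 17+9 = 26
j=3,p=4: acc = 26+12 = 38
j=3,p=5: acc = 38+15 = 53
j=4,p=3: acc = 53+12 = 65
j=4,p=4: acc = 65+16 = 81
j=4,p=5: acc = 81+20 = 101
j=4,p=6: acc = 101+24 = 125
j=5,p=3: acc = 125+15 = 140
j=5,p=4: acc = 140+20 = 160
j=5,p=5: acc = 160+25 = 185
j=5,p=6: acc = 185+30 = 215
j=5,p=7: acc = 215+35 = 250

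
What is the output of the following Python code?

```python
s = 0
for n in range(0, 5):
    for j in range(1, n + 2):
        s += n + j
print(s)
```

75

n=0,j=1: s = 0+1 = 1
n=1,j=1: s = 1+2 = 3
n=1,j=2: s = 3+3 = 6
n=2,j=1: s = 6+3 = 9
n=2,j=2: s = 9+4 = 13
n=2,j=3: s = 13+5 = 18
n=3,j=1: s = 18+4 = 22
n=3,j=2: s = 22+5 = 27
n=3,j=3: s = 27+6 = 33
n=3,j=4: s = 33+7 = 40
n=4,j=1: s = 40+5 = 45
n=4,j=2: s = 45+6 = 51
n=4,j=3: s = 51+7 = 58
n=4,j=4: s = 58+8 = 66
n=4,j=5: s = 66+9 = 75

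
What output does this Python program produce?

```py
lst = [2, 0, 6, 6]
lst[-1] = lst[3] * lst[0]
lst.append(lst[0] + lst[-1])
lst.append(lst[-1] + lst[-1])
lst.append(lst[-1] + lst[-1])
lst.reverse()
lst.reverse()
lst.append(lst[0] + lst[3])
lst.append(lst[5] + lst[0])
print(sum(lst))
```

lst[-1] = lst[3]*lst[0] = 6*2 = 12 → [2, 0, 6, 12]
append lst[0]+lst[-1] = 2+12 = 14 → [2, 0, 6, 12, 14]
append lst[-1]+lst[-1] = 14+14 = 28 → [2, 0, 6, 12, 14, 28]
append lst[-1]+lst[-1] = 28+28 = 56 → [2, 0, 6, 12, 14, 28, 56]
reverse → [56, 28, 14, 12, 6, 0, 2]
reverse → [2, 0, 6, 12, 14, 28, 56]
append lst[0]+lst[3] = 2+12 = 14 → [2, 0, 6, 12, 14, 28, 56, 14]
append lst[5]+lst[0] = 28+2 = 30 → [2, 0, 6, 12, 14, 28, 56, 14, 30]
sum = 162

162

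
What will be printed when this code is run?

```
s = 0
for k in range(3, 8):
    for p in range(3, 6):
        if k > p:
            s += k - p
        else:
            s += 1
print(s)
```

k=3,p=3: not 3>3, s = 0+1 = 1
k=3,p=4: not 3>4, s = 1+1 = 2
k=3,p=5: not 3>5, s = 2+1 = 3
k=4,p=3: 4>3, s = 3+1 = 4
k=4,p=4: not 4>4, s = 4+1 = 5
k=4,p=5: not 4>5, s = 5+1 = 6
k=5,p=3: 5>3, s = 6+2 = 8
k=5,p=4: 5>4, s = 8+1 = 9
k=5,p=5: not 5>5, s = 9+1 = 10
k=6,p=3: 6>3, s = 10+3 = 13
k=6,p=4: 6>4, s = 13+2 = 15
k=6,p=5: 6>5, s = 15+1 = 16
k=7,p=3: 7>3, s = 16+4 = 20
k=7,p=4: 7>4, s = 20+3 = 23
k=7,p=5: 7>5, s = 23+2 = 25

25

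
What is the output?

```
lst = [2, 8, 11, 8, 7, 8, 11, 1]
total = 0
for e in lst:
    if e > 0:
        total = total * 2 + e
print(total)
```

1359

e=2: >0, total = 0*2+2 = 2
e=8: >0, total = 2*2+8 = 12
e=11: >0, total = 12*2+11 = 35
e=8: >0, total = 35*2+8 = 78
e=7: >0, total = 78*2+7 = 163
e=8: >0, total = 163*2+8 = 334
e=11: >0, total = 334*2+11 = 679
e=1: >0, total = 679*2+1 = 1359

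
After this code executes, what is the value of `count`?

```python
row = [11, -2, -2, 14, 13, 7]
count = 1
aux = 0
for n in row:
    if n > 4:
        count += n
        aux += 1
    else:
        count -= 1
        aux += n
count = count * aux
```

n=11: >4, count = 1+11 = 12; aux=1
n=-2: not >4, count = 12-1 = 11; aux=-1
n=-2: not >4, count = 11-1 = 10; aux=-3
n=14: >4, count = 10+14 = 24; aux=-2
n=13: >4, count = 24+13 = 37; aux=-1
n=7: >4, count = 37+7 = 44; aux=0
count*aux = 44*0 = 0

0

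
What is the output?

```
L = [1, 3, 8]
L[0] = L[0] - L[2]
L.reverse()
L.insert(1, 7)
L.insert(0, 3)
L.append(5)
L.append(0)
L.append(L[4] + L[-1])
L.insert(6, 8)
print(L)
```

L[0] = L[0]-L[2] = 1-8 = -7 → [-7, 3, 8]
reverse → [8, 3, -7]
insert 7 at 1 → [8, 7, 3, -7]
insert 3 at 0 → [3, 8, 7, 3, -7]
append 5 → [3, 8, 7, 3, -7, 5]
append 0 → [3, 8, 7, 3, -7, 5, 0]
append L[4]+L[-1] = (-7)+0 = -7 → [3, 8, 7, 3, -7, 5, 0, -7]
insert 8 at 6 → [3, 8, 7, 3, -7, 5, 8, 0, -7]

[3, 8, 7, 3, -7, 5, 8, 0, -7]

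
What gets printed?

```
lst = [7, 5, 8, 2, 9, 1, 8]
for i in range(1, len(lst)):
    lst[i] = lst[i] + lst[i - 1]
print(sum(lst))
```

164

i=1: lst[1] = 5+7 = 12 → [7, 12, 8, 2, 9, 1, 8]
i=2: lst[2] = 8+12 = 20 → [7, 12, 20, 2, 9, 1, 8]
i=3: lst[3] = 2+20 = 22 → [7, 12, 20, 22, 9, 1, 8]
i=4: lst[4] = 9+22 = 31 → [7, 12, 20, 22, 31, 1, 8]
i=5: lst[5] = 1+31 = 32 → [7, 12, 20, 22, 31, 32, 8]
i=6: lst[6] = 8+32 = 40 → [7, 12, 20, 22, 31, 32, 40]
sum = 164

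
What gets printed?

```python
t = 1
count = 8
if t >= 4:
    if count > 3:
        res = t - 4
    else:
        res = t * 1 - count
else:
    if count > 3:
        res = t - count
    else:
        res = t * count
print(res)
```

-7

t=1, count=8
t >= 4 is False; count > 3 is True
→ res = t - count = -7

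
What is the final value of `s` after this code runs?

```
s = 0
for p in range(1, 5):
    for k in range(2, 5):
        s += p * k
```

90

p=1,k=2: s = 0+2 = 2
p=1,k=3: s = 2+3 = 5
p=1,k=4: s = 5+4 = 9
p=2,k=2: s = 9+4 = 13
p=2,k=3: s = 13+6 = 19
p=2,k=4: s = 19+8 = 27
p=3,k=2: s = 27+6 = 33
p=3,k=3: s = 33+9 = 42
p=3,k=4: s = 42+12 = 54
p=4,k=2: s = 54+8 = 62
p=4,k=3: s = 62+12 = 74
p=4,k=4: s = 74+16 = 90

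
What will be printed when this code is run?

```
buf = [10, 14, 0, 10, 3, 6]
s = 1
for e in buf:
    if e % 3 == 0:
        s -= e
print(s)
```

-8

e=10: not %3==0
e=14: not %3==0
e=0: %3==0, s = 1-0 = 1
e=10: not %3==0
e=3: %3==0, s = 1-3 = -2
e=6: %3==0, s = (-2)-6 = -8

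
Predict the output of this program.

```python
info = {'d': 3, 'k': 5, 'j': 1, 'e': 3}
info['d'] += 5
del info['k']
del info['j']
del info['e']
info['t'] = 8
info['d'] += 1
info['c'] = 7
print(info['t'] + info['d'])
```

17

info['d'] = 3+5 = 8 → {'d': 8, 'k': 5, 'j': 1, 'e': 3}
del 'k' → {'d': 8, 'j': 1, 'e': 3}
del 'j' → {'d': 8, 'e': 3}
del 'e' → {'d': 8}
info['t'] = 8 → {'d': 8, 't': 8}
info['d'] = 8+1 = 9 → {'d': 9, 't': 8}
info['c'] = 7 → {'d': 9, 't': 8, 'c': 7}
info['t']+info['d'] = 8+9 = 17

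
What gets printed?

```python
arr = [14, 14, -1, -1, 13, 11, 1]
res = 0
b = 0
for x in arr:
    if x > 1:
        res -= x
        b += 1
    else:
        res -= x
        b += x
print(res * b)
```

x=14: >1, res = 0-14 = -14; b=1
x=14: >1, res = (-14)-14 = -28; b=2
x=-1: not >1, res = (-28)-(-1) = -27; b=1
x=-1: not >1, res = (-27)-(-1) = -26; b=0
x=13: >1, res = (-26)-13 = -39; b=1
x=11: >1, res = (-39)-11 = -50; b=2
x=1: not >1, res = (-50)-1 = -51; b=3
res*b = (-51)*3 = -153

-153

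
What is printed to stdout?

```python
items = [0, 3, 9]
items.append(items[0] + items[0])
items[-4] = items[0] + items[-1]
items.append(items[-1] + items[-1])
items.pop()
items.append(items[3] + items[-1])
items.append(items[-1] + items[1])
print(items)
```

append items[0]+items[0] = 0+0 = 0 → [0, 3, 9, 0]
items[-4] = items[0]+items[-1] = 0+0 = 0 → [0, 3, 9, 0]
append items[-1]+items[-1] = 0+0 = 0 → [0, 3, 9, 0, 0]
pop() removes 0 → [0, 3, 9, 0]
append items[3]+items[-1] = 0+0 = 0 → [0, 3, 9, 0, 0]
append items[-1]+items[1] = 0+3 = 3 → [0, 3, 9, 0, 0, 3]

[0, 3, 9, 0, 0, 3]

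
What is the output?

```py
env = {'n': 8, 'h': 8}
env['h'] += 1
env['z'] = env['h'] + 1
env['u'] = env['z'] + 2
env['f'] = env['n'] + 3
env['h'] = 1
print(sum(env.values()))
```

env['h'] = 8+1 = 9 → {'n': 8, 'h': 9}
env['z'] = env['h']+1 = 10 → {'n': 8, 'h': 9, 'z': 10}
env['u'] = env['z']+2 = 12 → {'n': 8, 'h': 9, 'z': 10, 'u': 12}
env['f'] = env['n']+3 = 11 → {'n': 8, 'h': 9, 'z': 10, 'u': 12, 'f': 11}
env['h'] = 1 → {'n': 8, 'h': 1, 'z': 10, 'u': 12, 'f': 11}
sum of values = 42

42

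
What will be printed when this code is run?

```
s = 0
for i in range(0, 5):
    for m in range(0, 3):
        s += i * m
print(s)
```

30

i=0,m=0: s = 0+0 = 0
i=0,m=1: s = 0+0 = 0
i=0,m=2: s = 0+0 = 0
i=1,m=0: s = 0+0 = 0
i=1,m=1: s = 0+1 = 1
i=1,m=2: s = 1+2 = 3
i=2,m=0: s = 3+0 = 3
i=2,m=1: s = 3+2 = 5
i=2,m=2: s = 5+4 = 9
i=3,m=0: s = 9+0 = 9
i=3,m=1: s = 9+3 = 12
i=3,m=2: s = 12+6 = 18
i=4,m=0: s = 18+0 = 18
i=4,m=1: s = 18+4 = 22
i=4,m=2: s = 22+8 = 30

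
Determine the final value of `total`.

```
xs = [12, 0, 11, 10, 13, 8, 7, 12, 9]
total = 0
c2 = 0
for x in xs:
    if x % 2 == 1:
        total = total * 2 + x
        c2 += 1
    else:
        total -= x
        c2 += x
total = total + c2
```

x=12: not odd, total = 0-12 = -12; c2=12
x=0: not odd, total = (-12)-0 = -12; c2=12
x=11: odd, total = (-12)*2+11 = -13; c2=13
x=10: not odd, total = (-13)-10 = -23; c2=23
x=13: odd, total = (-23)*2+13 = -33; c2=24
x=8: not odd, total = (-33)-8 = -41; c2=32
x=7: odd, total = (-41)*2+7 = -75; c2=33
x=12: not odd, total = (-75)-12 = -87; c2=45
x=9: odd, total = (-87)*2+9 = -165; c2=46
total+c2 = (-165)+46 = -119

-119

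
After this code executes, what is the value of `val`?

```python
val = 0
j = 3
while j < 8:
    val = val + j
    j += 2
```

15

j=3: val = 0+3 = 3
j=5: val = 3+5 = 8
j=7: val = 8+7 = 15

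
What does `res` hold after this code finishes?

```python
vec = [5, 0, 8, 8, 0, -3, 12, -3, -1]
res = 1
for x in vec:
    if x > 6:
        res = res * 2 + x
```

x=5: not >6
x=0: not >6
x=8: >6, res = 1*2+8 = 10
x=8: >6, res = 10*2+8 = 28
x=0: not >6
x=-3: not >6
x=12: >6, res = 28*2+12 = 68
x=-3: not >6
x=-1: not >6

68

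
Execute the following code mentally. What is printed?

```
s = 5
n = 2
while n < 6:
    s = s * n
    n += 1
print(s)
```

600

n=2: s = 5*2 = 10
n=3: s = 10*3 = 30
n=4: s = 30*4 = 120
n=5: s = 120*5 = 600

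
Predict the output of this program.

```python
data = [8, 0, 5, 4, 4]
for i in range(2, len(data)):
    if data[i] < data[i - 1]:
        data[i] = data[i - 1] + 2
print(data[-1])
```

9

i=2: 5>=0, unchanged → [8, 0, 5, 4, 4]
i=3: 4<5, data[3] = 5+2 = 7 → [8, 0, 5, 7, 4]
i=4: 4<7, data[4] = 7+2 = 9 → [8, 0, 5, 7, 9]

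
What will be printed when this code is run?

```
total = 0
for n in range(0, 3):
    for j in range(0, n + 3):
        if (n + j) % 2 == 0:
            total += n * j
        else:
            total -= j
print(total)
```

n=0,j=0: even sum, total = 0+0 = 0
n=0,j=1: odd sum, total = 0-1 = -1
n=0,j=2: even sum, total = (-1)+0 = -1
n=1,j=0: odd sum, total = (-1)-0 = -1
n=1,j=1: even sum, total = (-1)+1 = 0
n=1,j=2: odd sum, total = 0-2 = -2
n=1,j=3: even sum, total = (-2)+3 = 1
n=2,j=0: even sum, total = 1+0 = 1
n=2,j=1: odd sum, total = 1-1 = 0
n=2,j=2: even sum, total = 0+4 = 4
n=2,j=3: odd sum, total = 4-3 = 1
n=2,j=4: even sum, total = 1+8 = 9

9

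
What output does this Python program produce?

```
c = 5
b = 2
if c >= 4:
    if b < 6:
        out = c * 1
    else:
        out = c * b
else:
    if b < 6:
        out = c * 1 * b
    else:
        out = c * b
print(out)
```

c=5, b=2
c >= 4 is True; b < 6 is True
→ out = c * 1 = 5

5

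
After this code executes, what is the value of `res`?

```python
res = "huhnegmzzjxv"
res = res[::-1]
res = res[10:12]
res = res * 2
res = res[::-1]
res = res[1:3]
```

reverse → 'vxjzzmgenhuh'
slice [10:12] → 'uh'
repeat ×2 → 'uhuh'
reverse → 'huhu'
slice [1:3] → 'uh'

'uh'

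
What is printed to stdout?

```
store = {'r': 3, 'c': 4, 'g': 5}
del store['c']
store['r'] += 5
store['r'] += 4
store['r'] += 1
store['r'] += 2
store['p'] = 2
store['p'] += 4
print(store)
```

{'r': 15, 'g': 5, 'p': 6}

del 'c' → {'r': 3, 'g': 5}
store['r'] = 3+5 = 8 → {'r': 8, 'g': 5}
store['r'] = 8+4 = 12 → {'r': 12, 'g': 5}
store['r'] = 12+1 = 13 → {'r': 13, 'g': 5}
store['r'] = 13+2 = 15 → {'r': 15, 'g': 5}
store['p'] = 2 → {'r': 15, 'g': 5, 'p': 2}
store['p'] = 2+4 = 6 → {'r': 15, 'g': 5, 'p': 6}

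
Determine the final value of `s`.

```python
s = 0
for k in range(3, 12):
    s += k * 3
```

189

k=3: s = 0+3*3 = 9
k=4: s = 9+4*3 = 21
k=5: s = 21+5*3 = 36
k=6: s = 36+6*3 = 54
k=7: s = 54+7*3 = 75
k=8: s = 75+8*3 = 99
k=9: s = 99+9*3 = 126
k=10: s = 126+10*3 = 156
k=11: s = 156+11*3 = 189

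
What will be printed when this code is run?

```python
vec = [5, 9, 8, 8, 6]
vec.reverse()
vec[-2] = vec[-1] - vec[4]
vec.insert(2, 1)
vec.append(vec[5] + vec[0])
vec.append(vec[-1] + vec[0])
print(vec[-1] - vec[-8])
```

11

reverse → [6, 8, 8, 9, 5]
vec[-2] = vec[-1]-vec[4] = 5-5 = 0 → [6, 8, 8, 0, 5]
insert 1 at 2 → [6, 8, 1, 8, 0, 5]
append vec[5]+vec[0] = 5+6 = 11 → [6, 8, 1, 8, 0, 5, 11]
append vec[-1]+vec[0] = 11+6 = 17 → [6, 8, 1, 8, 0, 5, 11, 17]
vec[-1]-vec[-8] = 17-6 = 11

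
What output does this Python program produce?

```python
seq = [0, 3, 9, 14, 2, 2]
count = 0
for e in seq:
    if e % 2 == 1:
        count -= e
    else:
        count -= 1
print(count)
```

e=0: not odd, count = 0-1 = -1
e=3: odd, count = (-1)-3 = -4
e=9: odd, count = (-4)-9 = -13
e=14: not odd, count = (-13)-1 = -14
e=2: not odd, count = (-14)-1 = -15
e=2: not odd, count = (-15)-1 = -16

-16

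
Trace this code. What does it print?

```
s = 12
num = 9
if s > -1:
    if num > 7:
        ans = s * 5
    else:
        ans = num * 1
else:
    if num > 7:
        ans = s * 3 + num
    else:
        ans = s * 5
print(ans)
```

s=12, num=9
s > -1 is True; num > 7 is True
→ ans = s * 5 = 60

60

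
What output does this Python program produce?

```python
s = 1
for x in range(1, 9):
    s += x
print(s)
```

37

x=1: s = 1+1 = 2
x=2: s = 2+2 = 4
x=3: s = 4+3 = 7
x=4: s = 7+4 = 11
x=5: s = 11+5 = 16
x=6: s = 16+6 = 22
x=7: s = 22+7 = 29
x=8: s = 29+8 = 37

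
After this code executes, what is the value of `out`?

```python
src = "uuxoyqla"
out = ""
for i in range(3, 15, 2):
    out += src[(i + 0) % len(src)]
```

i=3: add src[3]='o' → 'o'
i=5: add src[5]='q' → 'oq'
i=7: add src[7]='a' → 'oqa'
i=9: add src[1]='u' → 'oqau'
i=11: add src[3]='o' → 'oqauo'
i=13: add src[5]='q' → 'oqauoq'

'oqauoq'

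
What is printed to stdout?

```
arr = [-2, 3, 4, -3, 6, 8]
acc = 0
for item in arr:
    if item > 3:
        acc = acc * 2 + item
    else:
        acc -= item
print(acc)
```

40

item=-2: not >3, acc = 0-(-2) = 2
item=3: not >3, acc = 2-3 = -1
item=4: >3, acc = (-1)*2+4 = 2
item=-3: not >3, acc = 2-(-3) = 5
item=6: >3, acc = 5*2+6 = 16
item=8: >3, acc = 16*2+8 = 40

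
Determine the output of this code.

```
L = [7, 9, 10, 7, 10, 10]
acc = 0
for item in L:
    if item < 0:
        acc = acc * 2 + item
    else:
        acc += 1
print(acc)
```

6

item=7: not <0, acc = 0+1 = 1
item=9: not <0, acc = 1+1 = 2
item=10: not <0, acc = 2+1 = 3
item=7: not <0, acc = 3+1 = 4
item=10: not <0, acc = 4+1 = 5
item=10: not <0, acc = 5+1 = 6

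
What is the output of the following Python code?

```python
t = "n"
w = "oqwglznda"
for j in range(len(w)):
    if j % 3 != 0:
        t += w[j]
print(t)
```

j=0: skip
j=1: add 'q' → 'nq'
j=2: add 'w' → 'nqw'
j=3: skip
j=4: add 'l' → 'nqwl'
j=5: add 'z' → 'nqwlz'
j=6: skip
j=7: add 'd' → 'nqwlzd'
j=8: add 'a' → 'nqwlzda'

nqwlzda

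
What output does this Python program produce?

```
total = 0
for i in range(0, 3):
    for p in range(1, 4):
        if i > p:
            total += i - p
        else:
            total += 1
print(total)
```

i=0,p=1: not 0>1, total = 0+1 = 1
i=0,p=2: not 0>2, total = 1+1 = 2
i=0,p=3: not 0>3, total = 2+1 = 3
i=1,p=1: not 1>1, total = 3+1 = 4
i=1,p=2: not 1>2, total = 4+1 = 5
i=1,p=3: not 1>3, total = 5+1 = 6
i=2,p=1: 2>1, total = 6+1 = 7
i=2,p=2: not 2>2, total = 7+1 = 8
i=2,p=3: not 2>3, total = 8+1 = 9

9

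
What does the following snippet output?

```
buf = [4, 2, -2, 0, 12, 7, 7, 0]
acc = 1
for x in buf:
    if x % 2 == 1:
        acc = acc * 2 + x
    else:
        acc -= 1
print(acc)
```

x=4: not odd, acc = 1-1 = 0
x=2: not odd, acc = 0-1 = -1
x=-2: not odd, acc = (-1)-1 = -2
x=0: not odd, acc = (-2)-1 = -3
x=12: not odd, acc = (-3)-1 = -4
x=7: odd, acc = (-4)*2+7 = -1
x=7: odd, acc = (-1)*2+7 = 5
x=0: not odd, acc = 5-1 = 4

4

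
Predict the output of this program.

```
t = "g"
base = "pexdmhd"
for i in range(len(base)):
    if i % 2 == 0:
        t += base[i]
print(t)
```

gpxmd

i=0: add 'p' → 'gp'
i=1: skip
i=2: add 'x' → 'gpx'
i=3: skip
i=4: add 'm' → 'gpxm'
i=5: skip
i=6: add 'd' → 'gpxmd'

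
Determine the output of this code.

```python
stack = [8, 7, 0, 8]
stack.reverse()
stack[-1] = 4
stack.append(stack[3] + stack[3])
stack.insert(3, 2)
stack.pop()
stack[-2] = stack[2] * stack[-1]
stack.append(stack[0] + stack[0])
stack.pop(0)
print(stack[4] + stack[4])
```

reverse → [8, 0, 7, 8]
stack[-1] = 4 → [8, 0, 7, 4]
append stack[3]+stack[3] = 4+4 = 8 → [8, 0, 7, 4, 8]
insert 2 at 3 → [8, 0, 7, 2, 4, 8]
pop() removes 8 → [8, 0, 7, 2, 4]
stack[-2] = stack[2]*stack[-1] = 7*4 = 28 → [8, 0, 7, 28, 4]
append stack[0]+stack[0] = 8+8 = 16 → [8, 0, 7, 28, 4, 16]
pop(0) removes 8 → [0, 7, 28, 4, 16]
stack[4]+stack[4] = 16+16 = 32

32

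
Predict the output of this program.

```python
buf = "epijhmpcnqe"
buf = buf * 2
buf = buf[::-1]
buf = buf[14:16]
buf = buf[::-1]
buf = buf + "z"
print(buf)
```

repeat ×2 → 'epijhmpcnqeepijhmpcnqe'
reverse → 'eqncpmhjipeeqncpmhjipe'
slice [14:16] → 'cp'
reverse → 'pc'
+ 'z' → 'pcz'

pcz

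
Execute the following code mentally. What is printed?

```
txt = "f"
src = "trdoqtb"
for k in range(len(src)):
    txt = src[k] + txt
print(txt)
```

btqodrtf

k=0: prepend 't' → 'tf'
k=1: prepend 'r' → 'rtf'
k=2: prepend 'd' → 'drtf'
k=3: prepend 'o' → 'odrtf'
k=4: prepend 'q' → 'qodrtf'
k=5: prepend 't' → 'tqodrtf'
k=6: prepend 'b' → 'btqodrtf'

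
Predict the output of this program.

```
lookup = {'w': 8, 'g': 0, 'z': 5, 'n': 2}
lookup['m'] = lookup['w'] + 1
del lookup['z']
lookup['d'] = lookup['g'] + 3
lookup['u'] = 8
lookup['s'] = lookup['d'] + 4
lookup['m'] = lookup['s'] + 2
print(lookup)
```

{'w': 8, 'g': 0, 'n': 2, 'm': 9, 'd': 3, 'u': 8, 's': 7}

lookup['m'] = lookup['w']+1 = 9 → {'w': 8, 'g': 0, 'z': 5, 'n': 2, 'm': 9}
del 'z' → {'w': 8, 'g': 0, 'n': 2, 'm': 9}
lookup['d'] = lookup['g']+3 = 3 → {'w': 8, 'g': 0, 'n': 2, 'm': 9, 'd': 3}
lookup['u'] = 8 → {'w': 8, 'g': 0, 'n': 2, 'm': 9, 'd': 3, 'u': 8}
lookup['s'] = lookup['d']+4 = 7 → {'w': 8, 'g': 0, 'n': 2, 'm': 9, 'd': 3, 'u': 8, 's': 7}
lookup['m'] = lookup['s']+2 = 9 → {'w': 8, 'g': 0, 'n': 2, 'm': 9, 'd': 3, 'u': 8, 's': 7}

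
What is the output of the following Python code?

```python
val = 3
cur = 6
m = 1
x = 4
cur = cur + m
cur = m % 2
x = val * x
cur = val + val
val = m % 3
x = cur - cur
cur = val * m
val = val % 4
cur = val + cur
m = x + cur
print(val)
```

1

cur = 6+1 = 7
cur = 1%2 = 1
x = 3*4 = 12
cur = 3+3 = 6
val = 1%3 = 1
x = 6-6 = 0
cur = 1*1 = 1
val = 1%4 = 1
cur = 1+1 = 2
m = 0+2 = 2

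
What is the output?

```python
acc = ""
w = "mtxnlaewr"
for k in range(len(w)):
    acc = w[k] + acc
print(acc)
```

rwealnxtm

k=0: prepend 'm' → 'm'
k=1: prepend 't' → 'tm'
k=2: prepend 'x' → 'xtm'
k=3: prepend 'n' → 'nxtm'
k=4: prepend 'l' → 'lnxtm'
k=5: prepend 'a' → 'alnxtm'
k=6: prepend 'e' → 'ealnxtm'
k=7: prepend 'w' → 'wealnxtm'
k=8: prepend 'r' → 'rwealnxtm'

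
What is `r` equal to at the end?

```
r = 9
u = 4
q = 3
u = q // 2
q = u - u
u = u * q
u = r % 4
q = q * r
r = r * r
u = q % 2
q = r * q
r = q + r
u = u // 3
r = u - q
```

u = 3//2 = 1
q = 1-1 = 0
u = 1*0 = 0
u = 9%4 = 1
q = 0*9 = 0
r = 9*9 = 81
u = 0%2 = 0
q = 81*0 = 0
r = 0+81 = 81
u = 0//3 = 0
r = 0-0 = 0

0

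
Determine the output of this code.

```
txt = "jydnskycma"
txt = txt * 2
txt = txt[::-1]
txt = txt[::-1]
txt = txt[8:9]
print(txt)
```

m

repeat ×2 → 'jydnskycmajydnskycma'
reverse → 'amcyksndyjamcyksndyj'
reverse → 'jydnskycmajydnskycma'
slice [8:9] → 'm'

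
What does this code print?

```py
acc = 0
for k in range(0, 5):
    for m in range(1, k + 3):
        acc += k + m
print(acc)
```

k=0,m=1: acc = 0+1 = 1
k=0,m=2: acc = 1+2 = 3
k=1,m=1: acc = 3+2 = 5
k=1,m=2: acc = 5+3 = 8
k=1,m=3: acc = 8+4 = 12
k=2,m=1: acc = 12+3 = 15
k=2,m=2: acc = 15+4 = 19
k=2,m=3: acc = 19+5 = 24
k=2,m=4: acc = 24+6 = 30
k=3,m=1: acc = 30+4 = 34
k=3,m=2: acc = 34+5 = 39
k=3,m=3: acc = 39+6 = 45
k=3,m=4: acc = 45+7 = 52
k=3,m=5: acc = 52+8 = 60
k=4,m=1: acc = 60+5 = 65
k=4,m=2: acc = 65+6 = 71
k=4,m=3: acc = 71+7 = 78
k=4,m=4: acc = 78+8 = 86
k=4,m=5: acc = 86+9 = 95
k=4,m=6: acc = 95+10 = 105

105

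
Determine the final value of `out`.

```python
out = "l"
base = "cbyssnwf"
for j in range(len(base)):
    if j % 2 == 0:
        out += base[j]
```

'lcysw'

j=0: add 'c' → 'lc'
j=1: skip
j=2: add 'y' → 'lcy'
j=3: skip
j=4: add 's' → 'lcys'
j=5: skip
j=6: add 'w' → 'lcysw'
j=7: skip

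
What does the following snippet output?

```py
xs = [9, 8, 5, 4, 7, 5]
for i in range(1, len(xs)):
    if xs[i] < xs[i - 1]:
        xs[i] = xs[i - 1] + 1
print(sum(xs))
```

69

i=1: 8<9, xs[1] = 9+1 = 10 → [9, 10, 5, 4, 7, 5]
i=2: 5<10, xs[2] = 10+1 = 11 → [9, 10, 11, 4, 7, 5]
i=3: 4<11, xs[3] = 11+1 = 12 → [9, 10, 11, 12, 7, 5]
i=4: 7<12, xs[4] = 12+1 = 13 → [9, 10, 11, 12, 13, 5]
i=5: 5<13, xs[5] = 13+1 = 14 → [9, 10, 11, 12, 13, 14]
sum = 69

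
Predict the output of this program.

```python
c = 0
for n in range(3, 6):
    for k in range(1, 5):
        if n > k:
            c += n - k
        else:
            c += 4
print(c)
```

n=3,k=1: 3>1, c = 0+2 = 2
n=3,k=2: 3>2, c = 2+1 = 3
n=3,k=3: not 3>3, c = 3+4 = 7
n=3,k=4: not 3>4, c = 7+4 = 11
n=4,k=1: 4>1, c = 11+3 = 14
n=4,k=2: 4>2, c = 14+2 = 16
n=4,k=3: 4>3, c = 16+1 = 17
n=4,k=4: not 4>4, c = 17+4 = 21
n=5,k=1: 5>1, c = 21+4 = 25
n=5,k=2: 5>2, c = 25+3 = 28
n=5,k=3: 5>3, c = 28+2 = 30
n=5,k=4: 5>4, c = 30+1 = 31

31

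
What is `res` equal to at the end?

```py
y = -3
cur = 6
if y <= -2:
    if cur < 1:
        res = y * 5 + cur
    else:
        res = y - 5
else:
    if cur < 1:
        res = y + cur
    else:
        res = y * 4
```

-8

y=-3, cur=6
y <= -2 is True; cur < 1 is False
→ res = y - 5 = -8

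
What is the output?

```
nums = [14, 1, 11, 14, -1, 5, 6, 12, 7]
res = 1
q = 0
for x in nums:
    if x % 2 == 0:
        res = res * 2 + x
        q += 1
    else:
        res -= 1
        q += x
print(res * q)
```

4941

x=14: even, res = 1*2+14 = 16; q=1
x=1: not even, res = 16-1 = 15; q=2
x=11: not even, res = 15-1 = 14; q=13
x=14: even, res = 14*2+14 = 42; q=14
x=-1: not even, res = 42-1 = 41; q=13
x=5: not even, res = 41-1 = 40; q=18
x=6: even, res = 40*2+6 = 86; q=19
x=12: even, res = 86*2+12 = 184; q=20
x=7: not even, res = 184-1 = 183; q=27
res*q = 183*27 = 4941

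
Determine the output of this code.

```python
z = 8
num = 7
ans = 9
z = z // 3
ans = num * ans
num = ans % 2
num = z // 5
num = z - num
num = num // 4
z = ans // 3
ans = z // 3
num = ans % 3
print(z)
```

z = 8//3 = 2
ans = 7*9 = 63
num = 63%2 = 1
num = 2//5 = 0
num = 2-0 = 2
num = 2//4 = 0
z = 63//3 = 21
ans = 21//3 = 7
num = 7%3 = 1

21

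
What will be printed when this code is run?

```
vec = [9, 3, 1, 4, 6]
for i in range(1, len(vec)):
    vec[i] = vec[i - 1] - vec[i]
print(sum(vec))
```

i=1: vec[1] = 9-3 = 6 → [9, 6, 1, 4, 6]
i=2: vec[2] = 6-1 = 5 → [9, 6, 5, 4, 6]
i=3: vec[3] = 5-4 = 1 → [9, 6, 5, 1, 6]
i=4: vec[4] = 1-6 = -5 → [9, 6, 5, 1, -5]
sum = 16

16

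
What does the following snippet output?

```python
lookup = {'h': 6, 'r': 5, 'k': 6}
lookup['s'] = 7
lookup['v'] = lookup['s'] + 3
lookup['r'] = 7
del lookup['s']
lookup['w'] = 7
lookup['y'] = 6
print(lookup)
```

{'h': 6, 'r': 7, 'k': 6, 'v': 10, 'w': 7, 'y': 6}

lookup['s'] = 7 → {'h': 6, 'r': 5, 'k': 6, 's': 7}
lookup['v'] = lookup['s']+3 = 10 → {'h': 6, 'r': 5, 'k': 6, 's': 7, 'v': 10}
lookup['r'] = 7 → {'h': 6, 'r': 7, 'k': 6, 's': 7, 'v': 10}
del 's' → {'h': 6, 'r': 7, 'k': 6, 'v': 10}
lookup['w'] = 7 → {'h': 6, 'r': 7, 'k': 6, 'v': 10, 'w': 7}
lookup['y'] = 6 → {'h': 6, 'r': 7, 'k': 6, 'v': 10, 'w': 7, 'y': 6}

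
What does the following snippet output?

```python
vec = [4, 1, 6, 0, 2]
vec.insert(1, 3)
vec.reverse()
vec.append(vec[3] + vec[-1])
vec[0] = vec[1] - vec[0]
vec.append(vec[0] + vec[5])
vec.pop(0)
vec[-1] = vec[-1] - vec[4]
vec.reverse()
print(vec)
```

[-2, 5, 4, 3, 1, 6, 0]

insert 3 at 1 → [4, 3, 1, 6, 0, 2]
reverse → [2, 0, 6, 1, 3, 4]
append vec[3]+vec[-1] = 1+4 = 5 → [2, 0, 6, 1, 3, 4, 5]
vec[0] = vec[1]-vec[0] = 0-2 = -2 → [-2, 0, 6, 1, 3, 4, 5]
append vec[0]+vec[5] = (-2)+4 = 2 → [-2, 0, 6, 1, 3, 4, 5, 2]
pop(0) removes -2 → [0, 6, 1, 3, 4, 5, 2]
vec[-1] = vec[-1]-vec[4] = 2-4 = -2 → [0, 6, 1, 3, 4, 5, -2]
reverse → [-2, 5, 4, 3, 1, 6, 0]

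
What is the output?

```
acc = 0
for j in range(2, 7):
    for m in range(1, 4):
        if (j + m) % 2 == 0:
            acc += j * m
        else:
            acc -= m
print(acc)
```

40

j=2,m=1: odd sum, acc = 0-1 = -1
j=2,m=2: even sum, acc = (-1)+4 = 3
j=2,m=3: odd sum, acc = 3-3 = 0
j=3,m=1: even sum, acc = 0+3 = 3
j=3,m=2: odd sum, acc = 3-2 = 1
j=3,m=3: even sum, acc = 1+9 = 10
j=4,m=1: odd sum, acc = 10-1 = 9
j=4,m=2: even sum, acc = 9+8 = 17
j=4,m=3: odd sum, acc = 17-3 = 14
j=5,m=1: even sum, acc = 14+5 = 19
j=5,m=2: odd sum, acc = 19-2 = 17
j=5,m=3: even sum, acc = 17+15 = 32
j=6,m=1: odd sum, acc = 32-1 = 31
j=6,m=2: even sum, acc = 31+12 = 43
j=6,m=3: odd sum, acc = 43-3 = 40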